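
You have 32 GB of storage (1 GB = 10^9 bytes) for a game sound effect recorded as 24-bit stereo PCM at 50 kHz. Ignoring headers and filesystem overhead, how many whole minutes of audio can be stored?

Uncompressed byte rate = 50,000 × 3 × 2 = 300,000 bytes/s.
Capacity = 32 × 1,000,000,000 = 32,000,000,000 bytes.
32,000,000,000 / 300,000 ≈ 106666.67 s → 1,777 minutes.

1,777 minutes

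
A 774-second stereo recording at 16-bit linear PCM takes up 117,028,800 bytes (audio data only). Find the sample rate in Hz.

Bytes = sample_rate × seconds × bytes_per_sample × channels.
sample_rate = 117,028,800 / (774 × 2 × 2) = 117,028,800 / 3,096 = 37,800 Hz.

37,800 Hz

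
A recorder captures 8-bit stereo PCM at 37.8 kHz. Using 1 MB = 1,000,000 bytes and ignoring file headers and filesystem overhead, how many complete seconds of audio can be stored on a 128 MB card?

1,693 seconds

Uncompressed byte rate = 37,800 × 1 × 2 = 75,600 bytes/s.
Capacity = 128 × 1,000,000 = 128,000,000 bytes.
128,000,000 / 75,600 ≈ 1693.12 s → 1,693 seconds.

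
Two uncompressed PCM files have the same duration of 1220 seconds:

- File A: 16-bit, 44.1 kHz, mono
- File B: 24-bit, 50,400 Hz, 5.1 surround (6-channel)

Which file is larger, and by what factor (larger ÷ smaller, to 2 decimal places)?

File B, by a factor of 10.29

File A: 44,100 × 2 × 1 = 88,200 bytes/s.
File B: 50,400 × 3 × 6 = 907,200 bytes/s.
File B is larger; ratio = 1,106,784,000 / 107,604,000 = 10.29.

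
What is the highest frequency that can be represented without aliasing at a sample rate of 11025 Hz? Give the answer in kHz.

5.5125 kHz

Nyquist frequency = sample rate / 2 = 11,025 / 2 = 5.5125 kHz.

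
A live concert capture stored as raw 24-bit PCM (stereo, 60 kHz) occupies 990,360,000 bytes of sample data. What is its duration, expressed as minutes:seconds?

45:51

Byte rate = 60,000 × 3 × 2 = 360,000 bytes/s.
Duration = 990,360,000 / 360,000 = 2,751 s.
2,751 s = 45:51.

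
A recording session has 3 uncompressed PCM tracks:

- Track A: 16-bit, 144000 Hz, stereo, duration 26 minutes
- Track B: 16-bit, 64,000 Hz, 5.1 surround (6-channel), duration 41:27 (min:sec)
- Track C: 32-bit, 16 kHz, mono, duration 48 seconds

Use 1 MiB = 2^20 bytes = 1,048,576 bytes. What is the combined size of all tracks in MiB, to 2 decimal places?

2681.40 MiB

Track A: 26 minutes = 1,560 s; 144,000 × 1,560 × 2 × 2 = 898,560,000 bytes.
Track B: 41:27 (min:sec) = 2,487 s; 64,000 × 2,487 × 2 × 6 = 1,910,016,000 bytes.
Track C: 16,000 × 48 × 4 × 1 = 3,072,000 bytes.
Total = 2,811,648,000 bytes = 2681.40 MiB.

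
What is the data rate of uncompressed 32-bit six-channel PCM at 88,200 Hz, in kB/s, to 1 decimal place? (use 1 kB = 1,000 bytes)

2116.8 kB/s

Bit rate = 88,200 × 32 × 6 = 16,934,400 bits/s.
16,934,400 / 8 = 2,116,800 B/s = 2116.8 kB/s.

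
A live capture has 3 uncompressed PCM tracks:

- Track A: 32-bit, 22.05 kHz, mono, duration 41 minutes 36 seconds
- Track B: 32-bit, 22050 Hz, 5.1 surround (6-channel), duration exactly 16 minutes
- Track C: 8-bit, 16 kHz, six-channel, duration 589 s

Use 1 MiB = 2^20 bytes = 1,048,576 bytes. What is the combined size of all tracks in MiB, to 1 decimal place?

Track A: 41 minutes 36 seconds = 2,496 s; 22,050 × 2,496 × 4 × 1 = 220,147,200 bytes.
Track B: exactly 16 minutes = 960 s; 22,050 × 960 × 4 × 6 = 508,032,000 bytes.
Track C: 16,000 × 589 × 1 × 6 = 56,544,000 bytes.
Total = 784,723,200 bytes = 748.4 MiB.

748.4 MiB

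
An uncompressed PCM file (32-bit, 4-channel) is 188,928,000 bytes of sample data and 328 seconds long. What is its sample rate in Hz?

36,000 Hz

Bytes = sample_rate × seconds × bytes_per_sample × channels.
sample_rate = 188,928,000 / (328 × 4 × 4) = 188,928,000 / 5,248 = 36,000 Hz.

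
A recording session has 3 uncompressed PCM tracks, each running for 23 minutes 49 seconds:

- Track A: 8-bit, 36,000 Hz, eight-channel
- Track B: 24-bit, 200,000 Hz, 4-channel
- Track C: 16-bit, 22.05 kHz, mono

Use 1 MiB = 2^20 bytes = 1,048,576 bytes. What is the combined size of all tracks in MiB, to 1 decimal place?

3723.3 MiB

23 minutes 49 seconds = 1,429 s.
Track A: 36,000 × 1,429 × 1 × 8 = 411,552,000 bytes.
Track B: 200,000 × 1,429 × 3 × 4 = 3,429,600,000 bytes.
Track C: 22,050 × 1,429 × 2 × 1 = 63,018,900 bytes.
Total = 3,904,170,900 bytes = 3723.3 MiB.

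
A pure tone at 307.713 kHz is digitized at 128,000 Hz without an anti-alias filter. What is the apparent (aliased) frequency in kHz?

51.713 kHz

Nyquist = 128,000/2 = 64,000 Hz; 307,713 Hz exceeds it.
Alias = |307,713 − 2×128,000| = |307,713 − 256,000| = 51,713 Hz = 51.713 kHz.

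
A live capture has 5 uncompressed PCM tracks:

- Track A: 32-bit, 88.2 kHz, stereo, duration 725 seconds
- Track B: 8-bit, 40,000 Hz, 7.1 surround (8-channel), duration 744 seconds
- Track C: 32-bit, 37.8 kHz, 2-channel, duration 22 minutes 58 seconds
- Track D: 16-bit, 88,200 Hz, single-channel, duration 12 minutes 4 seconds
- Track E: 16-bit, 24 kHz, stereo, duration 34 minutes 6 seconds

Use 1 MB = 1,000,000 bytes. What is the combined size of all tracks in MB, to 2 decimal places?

Track A: 88,200 × 725 × 4 × 2 = 511,560,000 bytes.
Track B: 40,000 × 744 × 1 × 8 = 238,080,000 bytes.
Track C: 22 minutes 58 seconds = 1,378 s; 37,800 × 1,378 × 4 × 2 = 416,707,200 bytes.
Track D: 12 minutes 4 seconds = 724 s; 88,200 × 724 × 2 × 1 = 127,713,600 bytes.
Track E: 34 minutes 6 seconds = 2,046 s; 24,000 × 2,046 × 2 × 2 = 196,416,000 bytes.
Total = 1,490,476,800 bytes = 1490.48 MB.

1490.48 MB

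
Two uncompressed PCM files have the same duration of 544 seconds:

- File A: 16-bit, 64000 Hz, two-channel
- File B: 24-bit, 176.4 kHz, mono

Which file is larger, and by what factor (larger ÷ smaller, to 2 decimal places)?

File A: 64,000 × 2 × 2 = 256,000 bytes/s.
File B: 176,400 × 3 × 1 = 529,200 bytes/s.
File B is larger; ratio = 287,884,800 / 139,264,000 = 2.07.

File B, by a factor of 2.07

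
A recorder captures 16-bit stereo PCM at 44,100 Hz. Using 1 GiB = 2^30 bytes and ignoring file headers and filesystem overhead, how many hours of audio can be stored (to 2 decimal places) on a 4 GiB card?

Uncompressed byte rate = 44,100 × 2 × 2 = 176,400 bytes/s.
Capacity = 4 × 1,073,741,824 = 4,294,967,296 bytes.
4,294,967,296 / 176,400 ≈ 24347.89 s → 6.76 hours.

6.76 hours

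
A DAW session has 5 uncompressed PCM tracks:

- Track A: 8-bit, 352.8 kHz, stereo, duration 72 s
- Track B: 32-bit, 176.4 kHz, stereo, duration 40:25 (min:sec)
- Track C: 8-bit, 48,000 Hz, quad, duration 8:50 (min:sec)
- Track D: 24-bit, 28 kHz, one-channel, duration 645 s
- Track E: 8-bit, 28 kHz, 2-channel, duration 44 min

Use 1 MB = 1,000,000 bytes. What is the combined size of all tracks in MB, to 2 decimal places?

Track A: 352,800 × 72 × 1 × 2 = 50,803,200 bytes.
Track B: 40:25 (min:sec) = 2,425 s; 176,400 × 2,425 × 4 × 2 = 3,422,160,000 bytes.
Track C: 8:50 (min:sec) = 530 s; 48,000 × 530 × 1 × 4 = 101,760,000 bytes.
Track D: 28,000 × 645 × 3 × 1 = 54,180,000 bytes.
Track E: 44 min = 2,640 s; 28,000 × 2,640 × 1 × 2 = 147,840,000 bytes.
Total = 3,776,743,200 bytes = 3776.74 MB.

3776.74 MB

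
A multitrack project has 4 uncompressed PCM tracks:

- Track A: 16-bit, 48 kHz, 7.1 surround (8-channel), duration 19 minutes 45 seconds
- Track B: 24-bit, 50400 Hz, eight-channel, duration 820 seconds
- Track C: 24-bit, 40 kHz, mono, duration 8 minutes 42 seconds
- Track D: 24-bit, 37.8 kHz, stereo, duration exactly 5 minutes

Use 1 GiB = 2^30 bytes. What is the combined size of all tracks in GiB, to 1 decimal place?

Track A: 19 minutes 45 seconds = 1,185 s; 48,000 × 1,185 × 2 × 8 = 910,080,000 bytes.
Track B: 50,400 × 820 × 3 × 8 = 991,872,000 bytes.
Track C: 8 minutes 42 seconds = 522 s; 40,000 × 522 × 3 × 1 = 62,640,000 bytes.
Track D: exactly 5 minutes = 300 s; 37,800 × 300 × 3 × 2 = 68,040,000 bytes.
Total = 2,032,632,000 bytes = 1.9 GiB.

1.9 GiB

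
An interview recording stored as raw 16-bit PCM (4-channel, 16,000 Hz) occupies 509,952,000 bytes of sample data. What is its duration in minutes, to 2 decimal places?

66.40 minutes

Byte rate = 16,000 × 2 × 4 = 128,000 bytes/s.
Duration = 509,952,000 / 128,000 = 3,984 s.
3,984 s / 60 = 66.40 minutes.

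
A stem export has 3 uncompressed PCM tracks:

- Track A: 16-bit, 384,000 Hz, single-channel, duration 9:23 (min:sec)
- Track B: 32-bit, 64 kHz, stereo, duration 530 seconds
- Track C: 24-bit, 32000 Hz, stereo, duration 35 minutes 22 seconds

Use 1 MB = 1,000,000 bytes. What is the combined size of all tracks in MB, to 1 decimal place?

Track A: 9:23 (min:sec) = 563 s; 384,000 × 563 × 2 × 1 = 432,384,000 bytes.
Track B: 64,000 × 530 × 4 × 2 = 271,360,000 bytes.
Track C: 35 minutes 22 seconds = 2,122 s; 32,000 × 2,122 × 3 × 2 = 407,424,000 bytes.
Total = 1,111,168,000 bytes = 1111.2 MB.

1111.2 MB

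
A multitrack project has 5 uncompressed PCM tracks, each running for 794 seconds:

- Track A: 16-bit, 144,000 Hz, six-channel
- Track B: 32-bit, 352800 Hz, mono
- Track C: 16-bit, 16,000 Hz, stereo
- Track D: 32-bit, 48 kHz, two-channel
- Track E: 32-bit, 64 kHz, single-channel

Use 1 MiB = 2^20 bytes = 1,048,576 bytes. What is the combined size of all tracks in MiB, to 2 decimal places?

2910.14 MiB

Track A: 144,000 × 794 × 2 × 6 = 1,372,032,000 bytes.
Track B: 352,800 × 794 × 4 × 1 = 1,120,492,800 bytes.
Track C: 16,000 × 794 × 2 × 2 = 50,816,000 bytes.
Track D: 48,000 × 794 × 4 × 2 = 304,896,000 bytes.
Track E: 64,000 × 794 × 4 × 1 = 203,264,000 bytes.
Total = 3,051,500,800 bytes = 2910.14 MiB.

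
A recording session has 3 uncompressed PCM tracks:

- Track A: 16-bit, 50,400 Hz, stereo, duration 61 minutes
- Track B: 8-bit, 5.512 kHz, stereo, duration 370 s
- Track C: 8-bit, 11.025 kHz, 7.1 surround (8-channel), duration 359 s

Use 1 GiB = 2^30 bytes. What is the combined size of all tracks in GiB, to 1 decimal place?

Track A: 61 minutes = 3,660 s; 50,400 × 3,660 × 2 × 2 = 737,856,000 bytes.
Track B: 5,512 × 370 × 1 × 2 = 4,078,880 bytes.
Track C: 11,025 × 359 × 1 × 8 = 31,663,800 bytes.
Total = 773,598,680 bytes = 0.7 GiB.

0.7 GiB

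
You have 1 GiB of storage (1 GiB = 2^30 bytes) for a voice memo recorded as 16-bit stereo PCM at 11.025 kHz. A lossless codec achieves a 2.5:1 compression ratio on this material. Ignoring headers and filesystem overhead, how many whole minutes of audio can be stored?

1,014 minutes

Uncompressed byte rate = 11,025 × 2 × 2 = 44,100 bytes/s.
After 2.5:1 compression, effective rate ≈ 17640 bytes/s.
Capacity = 1 × 1,073,741,824 = 1,073,741,824 bytes.
1,073,741,824 / effective rate ≈ 60869.72 s → 1,014 minutes.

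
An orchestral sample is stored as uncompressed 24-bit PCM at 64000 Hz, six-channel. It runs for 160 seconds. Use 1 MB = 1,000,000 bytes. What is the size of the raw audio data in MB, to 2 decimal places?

184.32 MB

Bytes = 64,000 samples/s × 160 s × 3 bytes/sample × 6 ch = 184,320,000 bytes.
184,320,000 / 1,000,000 = 184.32 MB.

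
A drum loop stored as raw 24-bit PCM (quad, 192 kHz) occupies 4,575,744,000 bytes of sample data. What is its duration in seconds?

Byte rate = 192,000 × 3 × 4 = 2,304,000 bytes/s.
Duration = 4,575,744,000 / 2,304,000 = 1,986 s.

1,986 seconds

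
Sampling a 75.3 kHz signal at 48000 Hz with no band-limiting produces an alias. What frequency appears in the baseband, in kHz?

Nyquist = 48,000/2 = 24,000 Hz; 75,300 Hz exceeds it.
Alias = |75,300 − 2×48,000| = |75,300 − 96,000| = 20,700 Hz = 20.7 kHz.

20.7 kHz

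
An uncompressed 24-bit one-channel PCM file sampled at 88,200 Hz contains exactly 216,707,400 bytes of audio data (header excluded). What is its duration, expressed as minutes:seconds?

Byte rate = 88,200 × 3 × 1 = 264,600 bytes/s.
Duration = 216,707,400 / 264,600 = 819 s.
819 s = 13:39.

13:39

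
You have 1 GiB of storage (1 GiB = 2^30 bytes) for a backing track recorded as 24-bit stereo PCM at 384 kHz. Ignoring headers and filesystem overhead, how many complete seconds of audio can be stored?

Uncompressed byte rate = 384,000 × 3 × 2 = 2,304,000 bytes/s.
Capacity = 1 × 1,073,741,824 = 1,073,741,824 bytes.
1,073,741,824 / 2,304,000 ≈ 466.03 s → 466 seconds.

466 seconds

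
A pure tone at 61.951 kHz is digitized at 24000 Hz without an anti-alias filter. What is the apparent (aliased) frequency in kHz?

10.049 kHz

Nyquist = 24,000/2 = 12,000 Hz; 61,951 Hz exceeds it.
Alias = |61,951 − 3×24,000| = |61,951 − 72,000| = 10,049 Hz = 10.049 kHz.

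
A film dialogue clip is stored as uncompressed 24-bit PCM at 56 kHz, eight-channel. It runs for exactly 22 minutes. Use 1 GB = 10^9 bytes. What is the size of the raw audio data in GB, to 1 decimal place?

Duration = exactly 22 minutes = 1,320 s.
Bytes = 56,000 samples/s × 1,320 s × 3 bytes/sample × 8 ch = 1,774,080,000 bytes.
1,774,080,000 / 1,000,000,000 = 1.8 GB.

1.8 GB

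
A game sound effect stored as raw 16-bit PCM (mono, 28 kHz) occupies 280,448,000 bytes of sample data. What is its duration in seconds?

5,008 seconds

Byte rate = 28,000 × 2 × 1 = 56,000 bytes/s.
Duration = 280,448,000 / 56,000 = 5,008 s.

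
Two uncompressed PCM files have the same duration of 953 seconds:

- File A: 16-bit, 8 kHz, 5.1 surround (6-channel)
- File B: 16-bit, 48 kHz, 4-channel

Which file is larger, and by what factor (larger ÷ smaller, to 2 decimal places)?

File B, by a factor of 4.00

File A: 8,000 × 2 × 6 = 96,000 bytes/s.
File B: 48,000 × 2 × 4 = 384,000 bytes/s.
File B is larger; ratio = 365,952,000 / 91,488,000 = 4.00.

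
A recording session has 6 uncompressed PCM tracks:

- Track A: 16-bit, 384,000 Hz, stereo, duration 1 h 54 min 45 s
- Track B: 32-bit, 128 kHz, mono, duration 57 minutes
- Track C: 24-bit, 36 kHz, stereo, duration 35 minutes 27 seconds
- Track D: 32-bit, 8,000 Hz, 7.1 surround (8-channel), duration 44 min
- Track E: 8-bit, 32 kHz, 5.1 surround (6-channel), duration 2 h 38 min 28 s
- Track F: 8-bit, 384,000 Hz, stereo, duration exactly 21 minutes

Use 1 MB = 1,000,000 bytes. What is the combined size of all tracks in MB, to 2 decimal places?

Track A: 1 h 54 min 45 s = 6,885 s; 384,000 × 6,885 × 2 × 2 = 10,575,360,000 bytes.
Track B: 57 minutes = 3,420 s; 128,000 × 3,420 × 4 × 1 = 1,751,040,000 bytes.
Track C: 35 minutes 27 seconds = 2,127 s; 36,000 × 2,127 × 3 × 2 = 459,432,000 bytes.
Track D: 44 min = 2,640 s; 8,000 × 2,640 × 4 × 8 = 675,840,000 bytes.
Track E: 2 h 38 min 28 s = 9,508 s; 32,000 × 9,508 × 1 × 6 = 1,825,536,000 bytes.
Track F: exactly 21 minutes = 1,260 s; 384,000 × 1,260 × 1 × 2 = 967,680,000 bytes.
Total = 16,254,888,000 bytes = 16254.89 MB.

16254.89 MB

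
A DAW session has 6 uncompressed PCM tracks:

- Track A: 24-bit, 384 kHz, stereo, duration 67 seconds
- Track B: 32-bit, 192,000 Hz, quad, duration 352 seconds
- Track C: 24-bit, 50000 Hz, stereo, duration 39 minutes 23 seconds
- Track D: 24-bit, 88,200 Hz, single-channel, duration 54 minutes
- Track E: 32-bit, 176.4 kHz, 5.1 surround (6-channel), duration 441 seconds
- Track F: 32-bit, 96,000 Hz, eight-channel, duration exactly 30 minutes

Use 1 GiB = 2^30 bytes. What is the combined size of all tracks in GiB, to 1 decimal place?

Track A: 384,000 × 67 × 3 × 2 = 154,368,000 bytes.
Track B: 192,000 × 352 × 4 × 4 = 1,081,344,000 bytes.
Track C: 39 minutes 23 seconds = 2,363 s; 50,000 × 2,363 × 3 × 2 = 708,900,000 bytes.
Track D: 54 minutes = 3,240 s; 88,200 × 3,240 × 3 × 1 = 857,304,000 bytes.
Track E: 176,400 × 441 × 4 × 6 = 1,867,017,600 bytes.
Track F: exactly 30 minutes = 1,800 s; 96,000 × 1,800 × 4 × 8 = 5,529,600,000 bytes.
Total = 10,198,533,600 bytes = 9.5 GiB.

9.5 GiB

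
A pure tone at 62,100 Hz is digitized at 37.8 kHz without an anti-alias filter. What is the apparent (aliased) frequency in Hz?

Nyquist = 37,800/2 = 18,900 Hz; 62,100 Hz exceeds it.
Alias = |62,100 − 2×37,800| = |62,100 − 75,600| = 13,500 Hz.

13,500 Hz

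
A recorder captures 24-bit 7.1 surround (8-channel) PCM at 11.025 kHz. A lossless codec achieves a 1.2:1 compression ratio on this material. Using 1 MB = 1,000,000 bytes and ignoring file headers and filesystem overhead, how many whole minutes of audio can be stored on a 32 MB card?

2 minutes

Uncompressed byte rate = 11,025 × 3 × 8 = 264,600 bytes/s.
After 1.2:1 compression, effective rate ≈ 220500 bytes/s.
Capacity = 32 × 1,000,000 = 32,000,000 bytes.
32,000,000 / effective rate ≈ 145.12 s → 2 minutes.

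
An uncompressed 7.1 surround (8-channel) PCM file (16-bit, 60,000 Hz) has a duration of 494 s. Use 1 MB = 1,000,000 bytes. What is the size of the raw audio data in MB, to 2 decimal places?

474.24 MB

Bytes = 60,000 samples/s × 494 s × 2 bytes/sample × 8 ch = 474,240,000 bytes.
474,240,000 / 1,000,000 = 474.24 MB.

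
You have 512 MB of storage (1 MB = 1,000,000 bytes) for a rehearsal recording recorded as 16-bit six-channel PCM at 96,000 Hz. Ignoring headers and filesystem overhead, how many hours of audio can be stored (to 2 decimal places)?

Uncompressed byte rate = 96,000 × 2 × 6 = 1,152,000 bytes/s.
Capacity = 512 × 1,000,000 = 512,000,000 bytes.
512,000,000 / 1,152,000 ≈ 444.44 s → 0.12 hours.

0.12 hours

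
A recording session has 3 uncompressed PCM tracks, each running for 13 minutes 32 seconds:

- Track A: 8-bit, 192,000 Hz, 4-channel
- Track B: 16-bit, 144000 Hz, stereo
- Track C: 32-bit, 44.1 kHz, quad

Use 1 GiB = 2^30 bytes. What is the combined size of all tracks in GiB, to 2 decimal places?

1.55 GiB

13 minutes 32 seconds = 812 s.
Track A: 192,000 × 812 × 1 × 4 = 623,616,000 bytes.
Track B: 144,000 × 812 × 2 × 2 = 467,712,000 bytes.
Track C: 44,100 × 812 × 4 × 4 = 572,947,200 bytes.
Total = 1,664,275,200 bytes = 1.55 GiB.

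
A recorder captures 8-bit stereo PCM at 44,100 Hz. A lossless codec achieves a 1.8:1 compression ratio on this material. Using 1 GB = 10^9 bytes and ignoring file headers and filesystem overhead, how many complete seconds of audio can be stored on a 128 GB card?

2,612,244 seconds

Uncompressed byte rate = 44,100 × 1 × 2 = 88,200 bytes/s.
After 1.8:1 compression, effective rate ≈ 49000 bytes/s.
Capacity = 128 × 1,000,000,000 = 128,000,000,000 bytes.
128,000,000,000 / effective rate ≈ 2612244.9 s → 2,612,244 seconds.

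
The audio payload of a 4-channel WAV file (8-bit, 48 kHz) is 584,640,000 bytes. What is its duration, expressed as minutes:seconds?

Byte rate = 48,000 × 1 × 4 = 192,000 bytes/s.
Duration = 584,640,000 / 192,000 = 3,045 s.
3,045 s = 50:45.

50:45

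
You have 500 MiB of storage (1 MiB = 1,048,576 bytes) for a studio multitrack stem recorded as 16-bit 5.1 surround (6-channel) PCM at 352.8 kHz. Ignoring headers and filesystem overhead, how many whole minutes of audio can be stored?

Uncompressed byte rate = 352,800 × 2 × 6 = 4,233,600 bytes/s.
Capacity = 500 × 1,048,576 = 524,288,000 bytes.
524,288,000 / 4,233,600 ≈ 123.84 s → 2 minutes.

2 minutes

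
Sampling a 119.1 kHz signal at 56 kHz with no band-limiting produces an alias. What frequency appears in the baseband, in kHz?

7.1 kHz

Nyquist = 56,000/2 = 28,000 Hz; 119,100 Hz exceeds it.
Alias = |119,100 − 2×56,000| = |119,100 − 112,000| = 7,100 Hz = 7.1 kHz.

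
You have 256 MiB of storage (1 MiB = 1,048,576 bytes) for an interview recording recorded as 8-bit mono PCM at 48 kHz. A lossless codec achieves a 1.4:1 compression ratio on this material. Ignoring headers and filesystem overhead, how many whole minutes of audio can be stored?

130 minutes

Uncompressed byte rate = 48,000 × 1 × 1 = 48,000 bytes/s.
After 1.4:1 compression, effective rate ≈ 34285.71 bytes/s.
Capacity = 256 × 1,048,576 = 268,435,456 bytes.
268,435,456 / effective rate ≈ 7829.37 s → 130 minutes.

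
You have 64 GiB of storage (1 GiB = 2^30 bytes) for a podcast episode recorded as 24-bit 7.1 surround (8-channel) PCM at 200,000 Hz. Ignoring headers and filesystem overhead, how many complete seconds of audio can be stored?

14,316 seconds

Uncompressed byte rate = 200,000 × 3 × 8 = 4,800,000 bytes/s.
Capacity = 64 × 1,073,741,824 = 68,719,476,736 bytes.
68,719,476,736 / 4,800,000 ≈ 14316.56 s → 14,316 seconds.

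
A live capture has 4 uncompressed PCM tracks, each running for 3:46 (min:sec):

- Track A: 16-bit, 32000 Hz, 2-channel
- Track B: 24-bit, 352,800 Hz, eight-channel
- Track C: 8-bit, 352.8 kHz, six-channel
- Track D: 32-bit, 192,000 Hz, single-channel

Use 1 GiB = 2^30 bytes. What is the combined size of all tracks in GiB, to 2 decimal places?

3:46 (min:sec) = 226 s.
Track A: 32,000 × 226 × 2 × 2 = 28,928,000 bytes.
Track B: 352,800 × 226 × 3 × 8 = 1,913,587,200 bytes.
Track C: 352,800 × 226 × 1 × 6 = 478,396,800 bytes.
Track D: 192,000 × 226 × 4 × 1 = 173,568,000 bytes.
Total = 2,594,480,000 bytes = 2.42 GiB.

2.42 GiB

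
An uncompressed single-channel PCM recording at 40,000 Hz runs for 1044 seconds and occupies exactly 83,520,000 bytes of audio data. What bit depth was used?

16 bits

Bytes per sample = 83,520,000 / (40,000 × 1,044 × 1) = 83,520,000 / 41,760,000 = 2.
Bit depth = 2 × 8 = 16 bits.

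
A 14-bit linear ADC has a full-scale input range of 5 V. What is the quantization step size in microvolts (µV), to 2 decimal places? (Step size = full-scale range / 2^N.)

305.18 µV

5 V / 2^14 = 5 / 16,384 V = 305.18 µV.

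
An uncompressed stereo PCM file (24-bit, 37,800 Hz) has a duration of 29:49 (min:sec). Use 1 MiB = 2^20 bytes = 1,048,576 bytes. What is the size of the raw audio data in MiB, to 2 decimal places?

386.95 MiB

Duration = 29:49 (min:sec) = 1,789 s.
Bytes = 37,800 samples/s × 1,789 s × 3 bytes/sample × 2 ch = 405,745,200 bytes.
405,745,200 / 1,048,576 = 386.95 MiB.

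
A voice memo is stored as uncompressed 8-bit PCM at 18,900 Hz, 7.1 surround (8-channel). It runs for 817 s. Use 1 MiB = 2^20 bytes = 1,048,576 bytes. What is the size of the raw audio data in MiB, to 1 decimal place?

117.8 MiB

Bytes = 18,900 samples/s × 817 s × 1 bytes/sample × 8 ch = 123,530,400 bytes.
123,530,400 / 1,048,576 = 117.8 MiB.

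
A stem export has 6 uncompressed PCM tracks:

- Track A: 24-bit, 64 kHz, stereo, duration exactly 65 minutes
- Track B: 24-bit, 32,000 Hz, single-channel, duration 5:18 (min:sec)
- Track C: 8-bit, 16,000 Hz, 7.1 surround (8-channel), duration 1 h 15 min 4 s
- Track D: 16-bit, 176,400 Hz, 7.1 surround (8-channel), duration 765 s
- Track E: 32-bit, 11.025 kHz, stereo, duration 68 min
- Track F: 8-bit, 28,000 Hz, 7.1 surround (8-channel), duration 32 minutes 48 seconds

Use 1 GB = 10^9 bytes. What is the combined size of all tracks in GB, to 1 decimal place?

5.1 GB

Track A: exactly 65 minutes = 3,900 s; 64,000 × 3,900 × 3 × 2 = 1,497,600,000 bytes.
Track B: 5:18 (min:sec) = 318 s; 32,000 × 318 × 3 × 1 = 30,528,000 bytes.
Track C: 1 h 15 min 4 s = 4,504 s; 16,000 × 4,504 × 1 × 8 = 576,512,000 bytes.
Track D: 176,400 × 765 × 2 × 8 = 2,159,136,000 bytes.
Track E: 68 min = 4,080 s; 11,025 × 4,080 × 4 × 2 = 359,856,000 bytes.
Track F: 32 minutes 48 seconds = 1,968 s; 28,000 × 1,968 × 1 × 8 = 440,832,000 bytes.
Total = 5,064,464,000 bytes = 5.1 GB.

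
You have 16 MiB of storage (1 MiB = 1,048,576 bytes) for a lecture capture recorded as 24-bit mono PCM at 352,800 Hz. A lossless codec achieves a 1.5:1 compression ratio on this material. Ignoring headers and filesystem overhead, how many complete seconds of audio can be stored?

Uncompressed byte rate = 352,800 × 3 × 1 = 1,058,400 bytes/s.
After 1.5:1 compression, effective rate ≈ 705600 bytes/s.
Capacity = 16 × 1,048,576 = 16,777,216 bytes.
16,777,216 / effective rate ≈ 23.78 s → 23 seconds.

23 seconds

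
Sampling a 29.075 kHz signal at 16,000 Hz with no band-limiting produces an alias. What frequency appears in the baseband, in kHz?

Nyquist = 16,000/2 = 8,000 Hz; 29,075 Hz exceeds it.
Alias = |29,075 − 2×16,000| = |29,075 − 32,000| = 2,925 Hz = 2.925 kHz.

2.925 kHz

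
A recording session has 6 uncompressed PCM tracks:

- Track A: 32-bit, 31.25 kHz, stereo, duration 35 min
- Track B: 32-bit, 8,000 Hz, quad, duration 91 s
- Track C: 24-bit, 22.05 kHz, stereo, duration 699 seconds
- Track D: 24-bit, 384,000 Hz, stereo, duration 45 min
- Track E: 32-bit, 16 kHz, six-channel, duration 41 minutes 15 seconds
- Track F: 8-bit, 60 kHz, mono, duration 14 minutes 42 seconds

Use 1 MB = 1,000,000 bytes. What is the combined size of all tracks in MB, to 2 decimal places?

Track A: 35 min = 2,100 s; 31,250 × 2,100 × 4 × 2 = 525,000,000 bytes.
Track B: 8,000 × 91 × 4 × 4 = 11,648,000 bytes.
Track C: 22,050 × 699 × 3 × 2 = 92,477,700 bytes.
Track D: 45 min = 2,700 s; 384,000 × 2,700 × 3 × 2 = 6,220,800,000 bytes.
Track E: 41 minutes 15 seconds = 2,475 s; 16,000 × 2,475 × 4 × 6 = 950,400,000 bytes.
Track F: 14 minutes 42 seconds = 882 s; 60,000 × 882 × 1 × 1 = 52,920,000 bytes.
Total = 7,853,245,700 bytes = 7853.25 MB.

7853.25 MB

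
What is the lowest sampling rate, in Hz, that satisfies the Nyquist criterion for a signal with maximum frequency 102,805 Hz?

Minimum sample rate = 2 × 102,805 Hz = 205,610 Hz.

205,610 Hz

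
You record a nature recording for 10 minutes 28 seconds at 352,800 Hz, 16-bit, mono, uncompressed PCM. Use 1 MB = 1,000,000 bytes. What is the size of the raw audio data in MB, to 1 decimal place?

Duration = 10 minutes 28 seconds = 628 s.
Bytes = 352,800 samples/s × 628 s × 2 bytes/sample × 1 ch = 443,116,800 bytes.
443,116,800 / 1,000,000 = 443.1 MB.

443.1 MB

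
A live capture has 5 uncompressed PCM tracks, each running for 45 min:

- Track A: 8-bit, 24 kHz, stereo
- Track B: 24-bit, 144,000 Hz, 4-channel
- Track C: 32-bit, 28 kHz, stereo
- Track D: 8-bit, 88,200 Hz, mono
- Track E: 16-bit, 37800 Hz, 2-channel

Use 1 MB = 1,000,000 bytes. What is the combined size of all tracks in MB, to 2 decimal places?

45 min = 2,700 s.
Track A: 24,000 × 2,700 × 1 × 2 = 129,600,000 bytes.
Track B: 144,000 × 2,700 × 3 × 4 = 4,665,600,000 bytes.
Track C: 28,000 × 2,700 × 4 × 2 = 604,800,000 bytes.
Track D: 88,200 × 2,700 × 1 × 1 = 238,140,000 bytes.
Track E: 37,800 × 2,700 × 2 × 2 = 408,240,000 bytes.
Total = 6,046,380,000 bytes = 6046.38 MB.

6046.38 MB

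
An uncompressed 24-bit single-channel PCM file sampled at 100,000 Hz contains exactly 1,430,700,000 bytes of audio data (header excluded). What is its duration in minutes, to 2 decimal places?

79.48 minutes

Byte rate = 100,000 × 3 × 1 = 300,000 bytes/s.
Duration = 1,430,700,000 / 300,000 = 4,769 s.
4,769 s / 60 = 79.48 minutes.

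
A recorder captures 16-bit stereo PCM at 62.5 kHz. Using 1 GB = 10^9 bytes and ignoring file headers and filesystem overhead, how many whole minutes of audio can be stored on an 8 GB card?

Uncompressed byte rate = 62,500 × 2 × 2 = 250,000 bytes/s.
Capacity = 8 × 1,000,000,000 = 8,000,000,000 bytes.
8,000,000,000 / 250,000 ≈ 32000 s → 533 minutes.

533 minutes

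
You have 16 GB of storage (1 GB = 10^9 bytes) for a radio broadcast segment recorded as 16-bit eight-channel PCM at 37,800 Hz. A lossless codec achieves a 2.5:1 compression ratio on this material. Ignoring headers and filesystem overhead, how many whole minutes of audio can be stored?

1,102 minutes

Uncompressed byte rate = 37,800 × 2 × 8 = 604,800 bytes/s.
After 2.5:1 compression, effective rate ≈ 241920 bytes/s.
Capacity = 16 × 1,000,000,000 = 16,000,000,000 bytes.
16,000,000,000 / effective rate ≈ 66137.57 s → 1,102 minutes.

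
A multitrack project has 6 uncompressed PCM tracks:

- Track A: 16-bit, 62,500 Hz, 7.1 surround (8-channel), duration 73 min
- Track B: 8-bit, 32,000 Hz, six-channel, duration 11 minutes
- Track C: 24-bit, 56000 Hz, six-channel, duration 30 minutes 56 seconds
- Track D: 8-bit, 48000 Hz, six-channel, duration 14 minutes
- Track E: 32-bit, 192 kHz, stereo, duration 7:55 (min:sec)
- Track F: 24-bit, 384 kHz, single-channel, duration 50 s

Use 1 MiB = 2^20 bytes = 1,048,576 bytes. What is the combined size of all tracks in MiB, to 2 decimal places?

Track A: 73 min = 4,380 s; 62,500 × 4,380 × 2 × 8 = 4,380,000,000 bytes.
Track B: 11 minutes = 660 s; 32,000 × 660 × 1 × 6 = 126,720,000 bytes.
Track C: 30 minutes 56 seconds = 1,856 s; 56,000 × 1,856 × 3 × 6 = 1,870,848,000 bytes.
Track D: 14 minutes = 840 s; 48,000 × 840 × 1 × 6 = 241,920,000 bytes.
Track E: 7:55 (min:sec) = 475 s; 192,000 × 475 × 4 × 2 = 729,600,000 bytes.
Track F: 384,000 × 50 × 3 × 1 = 57,600,000 bytes.
Total = 7,406,688,000 bytes = 7063.57 MiB.

7063.57 MiB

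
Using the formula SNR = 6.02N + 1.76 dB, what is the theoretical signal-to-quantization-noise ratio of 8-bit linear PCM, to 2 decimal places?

6.02 × 8 + 1.76 = 49.92 dB.

49.92 dB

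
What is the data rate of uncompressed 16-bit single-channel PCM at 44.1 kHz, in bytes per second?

Bit rate = 44,100 × 16 × 1 = 705,600 bits/s.
705,600 / 8 = 88,200 bytes/s.

88,200 bytes/s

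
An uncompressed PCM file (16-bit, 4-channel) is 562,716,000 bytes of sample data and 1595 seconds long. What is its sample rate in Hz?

44,100 Hz

Bytes = sample_rate × seconds × bytes_per_sample × channels.
sample_rate = 562,716,000 / (1,595 × 2 × 4) = 562,716,000 / 12,760 = 44,100 Hz.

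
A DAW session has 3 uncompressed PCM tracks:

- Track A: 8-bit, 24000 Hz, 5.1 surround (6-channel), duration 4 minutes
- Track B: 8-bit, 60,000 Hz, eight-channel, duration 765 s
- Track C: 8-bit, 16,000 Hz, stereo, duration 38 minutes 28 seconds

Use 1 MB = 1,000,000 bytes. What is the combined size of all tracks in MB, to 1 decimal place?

475.6 MB

Track A: 4 minutes = 240 s; 24,000 × 240 × 1 × 6 = 34,560,000 bytes.
Track B: 60,000 × 765 × 1 × 8 = 367,200,000 bytes.
Track C: 38 minutes 28 seconds = 2,308 s; 16,000 × 2,308 × 1 × 2 = 73,856,000 bytes.
Total = 475,616,000 bytes = 475.6 MB.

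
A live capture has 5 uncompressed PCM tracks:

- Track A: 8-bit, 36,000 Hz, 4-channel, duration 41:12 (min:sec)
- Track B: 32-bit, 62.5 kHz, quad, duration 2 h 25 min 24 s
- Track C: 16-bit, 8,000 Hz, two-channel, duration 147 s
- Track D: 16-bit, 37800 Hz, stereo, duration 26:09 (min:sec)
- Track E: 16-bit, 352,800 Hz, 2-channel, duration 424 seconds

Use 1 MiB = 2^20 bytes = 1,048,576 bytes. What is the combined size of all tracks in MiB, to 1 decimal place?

Track A: 41:12 (min:sec) = 2,472 s; 36,000 × 2,472 × 1 × 4 = 355,968,000 bytes.
Track B: 2 h 25 min 24 s = 8,724 s; 62,500 × 8,724 × 4 × 4 = 8,724,000,000 bytes.
Track C: 8,000 × 147 × 2 × 2 = 4,704,000 bytes.
Track D: 26:09 (min:sec) = 1,569 s; 37,800 × 1,569 × 2 × 2 = 237,232,800 bytes.
Track E: 352,800 × 424 × 2 × 2 = 598,348,800 bytes.
Total = 9,920,253,600 bytes = 9460.7 MiB.

9460.7 MiB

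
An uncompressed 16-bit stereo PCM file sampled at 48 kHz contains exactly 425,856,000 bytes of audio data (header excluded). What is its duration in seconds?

2,218 seconds

Byte rate = 48,000 × 2 × 2 = 192,000 bytes/s.
Duration = 425,856,000 / 192,000 = 2,218 s.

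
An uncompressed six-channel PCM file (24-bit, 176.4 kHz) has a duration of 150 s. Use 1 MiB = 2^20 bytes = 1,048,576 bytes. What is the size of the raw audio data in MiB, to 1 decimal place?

Bytes = 176,400 samples/s × 150 s × 3 bytes/sample × 6 ch = 476,280,000 bytes.
476,280,000 / 1,048,576 = 454.2 MiB.

454.2 MiB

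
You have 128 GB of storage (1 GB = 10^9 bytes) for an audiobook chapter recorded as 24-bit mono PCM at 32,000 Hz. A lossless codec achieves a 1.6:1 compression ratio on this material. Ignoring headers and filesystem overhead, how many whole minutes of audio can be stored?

35,555 minutes

Uncompressed byte rate = 32,000 × 3 × 1 = 96,000 bytes/s.
After 1.6:1 compression, effective rate ≈ 60000 bytes/s.
Capacity = 128 × 1,000,000,000 = 128,000,000,000 bytes.
128,000,000,000 / effective rate ≈ 2133333.33 s → 35,555 minutes.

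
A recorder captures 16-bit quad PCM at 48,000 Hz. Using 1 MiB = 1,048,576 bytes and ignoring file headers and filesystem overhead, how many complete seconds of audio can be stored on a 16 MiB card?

43 seconds

Uncompressed byte rate = 48,000 × 2 × 4 = 384,000 bytes/s.
Capacity = 16 × 1,048,576 = 16,777,216 bytes.
16,777,216 / 384,000 ≈ 43.69 s → 43 seconds.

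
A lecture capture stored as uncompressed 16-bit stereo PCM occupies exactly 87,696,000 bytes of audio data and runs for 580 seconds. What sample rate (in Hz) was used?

37,800 Hz

Bytes = sample_rate × seconds × bytes_per_sample × channels.
sample_rate = 87,696,000 / (580 × 2 × 2) = 87,696,000 / 2,320 = 37,800 Hz.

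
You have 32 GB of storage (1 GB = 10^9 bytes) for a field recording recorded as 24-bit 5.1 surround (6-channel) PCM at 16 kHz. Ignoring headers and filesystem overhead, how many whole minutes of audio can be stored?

1,851 minutes

Uncompressed byte rate = 16,000 × 3 × 6 = 288,000 bytes/s.
Capacity = 32 × 1,000,000,000 = 32,000,000,000 bytes.
32,000,000,000 / 288,000 ≈ 111111.11 s → 1,851 minutes.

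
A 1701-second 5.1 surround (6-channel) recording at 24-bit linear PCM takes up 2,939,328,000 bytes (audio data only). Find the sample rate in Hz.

Bytes = sample_rate × seconds × bytes_per_sample × channels.
sample_rate = 2,939,328,000 / (1,701 × 3 × 6) = 2,939,328,000 / 30,618 = 96,000 Hz.

96,000 Hz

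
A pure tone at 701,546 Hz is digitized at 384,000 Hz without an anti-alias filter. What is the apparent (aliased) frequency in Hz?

Nyquist = 384,000/2 = 192,000 Hz; 701,546 Hz exceeds it.
Alias = |701,546 − 2×384,000| = |701,546 − 768,000| = 66,454 Hz.

66,454 Hz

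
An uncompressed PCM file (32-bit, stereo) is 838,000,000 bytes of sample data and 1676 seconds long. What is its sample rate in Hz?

62,500 Hz

Bytes = sample_rate × seconds × bytes_per_sample × channels.
sample_rate = 838,000,000 / (1,676 × 4 × 2) = 838,000,000 / 13,408 = 62,500 Hz.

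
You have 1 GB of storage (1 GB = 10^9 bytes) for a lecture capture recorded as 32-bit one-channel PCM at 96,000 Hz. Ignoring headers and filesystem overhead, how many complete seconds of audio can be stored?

Uncompressed byte rate = 96,000 × 4 × 1 = 384,000 bytes/s.
Capacity = 1 × 1,000,000,000 = 1,000,000,000 bytes.
1,000,000,000 / 384,000 ≈ 2604.17 s → 2,604 seconds.

2,604 seconds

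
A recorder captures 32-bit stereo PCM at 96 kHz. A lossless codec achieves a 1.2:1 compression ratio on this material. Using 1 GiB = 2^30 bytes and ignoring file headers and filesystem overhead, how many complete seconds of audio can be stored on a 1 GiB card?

1,677 seconds

Uncompressed byte rate = 96,000 × 4 × 2 = 768,000 bytes/s.
After 1.2:1 compression, effective rate ≈ 640000 bytes/s.
Capacity = 1 × 1,073,741,824 = 1,073,741,824 bytes.
1,073,741,824 / effective rate ≈ 1677.72 s → 1,677 seconds.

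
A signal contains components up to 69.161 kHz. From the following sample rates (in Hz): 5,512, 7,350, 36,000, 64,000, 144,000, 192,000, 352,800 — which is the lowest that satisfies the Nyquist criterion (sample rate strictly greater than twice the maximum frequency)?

Need sample rate > 2 × 69,161 = 138,322 Hz.
Lowest listed rate above 138,322 Hz is 144,000 Hz.

144,000 Hz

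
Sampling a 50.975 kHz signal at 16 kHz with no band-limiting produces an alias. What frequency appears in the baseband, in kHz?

Nyquist = 16,000/2 = 8,000 Hz; 50,975 Hz exceeds it.
Alias = |50,975 − 3×16,000| = |50,975 − 48,000| = 2,975 Hz = 2.975 kHz.

2.975 kHz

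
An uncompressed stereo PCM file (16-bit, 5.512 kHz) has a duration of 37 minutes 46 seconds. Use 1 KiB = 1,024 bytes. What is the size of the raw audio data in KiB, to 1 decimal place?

Duration = 37 minutes 46 seconds = 2,266 s.
Bytes = 5,512 samples/s × 2,266 s × 2 bytes/sample × 2 ch = 49,960,768 bytes.
49,960,768 / 1,024 = 48789.8 KiB.

48789.8 KiB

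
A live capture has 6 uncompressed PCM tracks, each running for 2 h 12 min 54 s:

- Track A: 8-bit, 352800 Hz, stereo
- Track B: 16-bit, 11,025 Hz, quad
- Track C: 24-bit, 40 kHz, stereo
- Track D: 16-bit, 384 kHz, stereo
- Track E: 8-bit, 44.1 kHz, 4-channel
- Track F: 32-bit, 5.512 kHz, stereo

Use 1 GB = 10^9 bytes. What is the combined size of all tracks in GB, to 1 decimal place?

2 h 12 min 54 s = 7,974 s.
Track A: 352,800 × 7,974 × 1 × 2 = 5,626,454,400 bytes.
Track B: 11,025 × 7,974 × 2 × 4 = 703,306,800 bytes.
Track C: 40,000 × 7,974 × 3 × 2 = 1,913,760,000 bytes.
Track D: 384,000 × 7,974 × 2 × 2 = 12,248,064,000 bytes.
Track E: 44,100 × 7,974 × 1 × 4 = 1,406,613,600 bytes.
Track F: 5,512 × 7,974 × 4 × 2 = 351,621,504 bytes.
Total = 22,249,820,304 bytes = 22.2 GB.

22.2 GB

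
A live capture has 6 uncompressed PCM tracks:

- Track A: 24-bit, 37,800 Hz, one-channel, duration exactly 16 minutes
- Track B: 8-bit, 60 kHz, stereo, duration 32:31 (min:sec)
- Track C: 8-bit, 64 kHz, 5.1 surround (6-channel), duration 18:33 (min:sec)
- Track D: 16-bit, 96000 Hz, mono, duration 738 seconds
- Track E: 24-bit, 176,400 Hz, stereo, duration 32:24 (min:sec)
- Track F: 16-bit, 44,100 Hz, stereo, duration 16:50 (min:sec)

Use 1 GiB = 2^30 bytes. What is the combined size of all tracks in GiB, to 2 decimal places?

Track A: exactly 16 minutes = 960 s; 37,800 × 960 × 3 × 1 = 108,864,000 bytes.
Track B: 32:31 (min:sec) = 1,951 s; 60,000 × 1,951 × 1 × 2 = 234,120,000 bytes.
Track C: 18:33 (min:sec) = 1,113 s; 64,000 × 1,113 × 1 × 6 = 427,392,000 bytes.
Track D: 96,000 × 738 × 2 × 1 = 141,696,000 bytes.
Track E: 32:24 (min:sec) = 1,944 s; 176,400 × 1,944 × 3 × 2 = 2,057,529,600 bytes.
Track F: 16:50 (min:sec) = 1,010 s; 44,100 × 1,010 × 2 × 2 = 178,164,000 bytes.
Total = 3,147,765,600 bytes = 2.93 GiB.

2.93 GiB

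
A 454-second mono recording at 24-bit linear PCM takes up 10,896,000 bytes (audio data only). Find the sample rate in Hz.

Bytes = sample_rate × seconds × bytes_per_sample × channels.
sample_rate = 10,896,000 / (454 × 3 × 1) = 10,896,000 / 1,362 = 8,000 Hz.

8,000 Hz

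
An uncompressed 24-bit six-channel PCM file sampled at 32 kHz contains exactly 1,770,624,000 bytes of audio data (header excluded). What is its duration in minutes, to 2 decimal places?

51.23 minutes

Byte rate = 32,000 × 3 × 6 = 576,000 bytes/s.
Duration = 1,770,624,000 / 576,000 = 3,074 s.
3,074 s / 60 = 51.23 minutes.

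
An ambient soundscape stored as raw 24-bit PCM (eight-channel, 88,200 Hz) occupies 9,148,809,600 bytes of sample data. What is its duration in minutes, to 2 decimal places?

72.03 minutes

Byte rate = 88,200 × 3 × 8 = 2,116,800 bytes/s.
Duration = 9,148,809,600 / 2,116,800 = 4,322 s.
4,322 s / 60 = 72.03 minutes.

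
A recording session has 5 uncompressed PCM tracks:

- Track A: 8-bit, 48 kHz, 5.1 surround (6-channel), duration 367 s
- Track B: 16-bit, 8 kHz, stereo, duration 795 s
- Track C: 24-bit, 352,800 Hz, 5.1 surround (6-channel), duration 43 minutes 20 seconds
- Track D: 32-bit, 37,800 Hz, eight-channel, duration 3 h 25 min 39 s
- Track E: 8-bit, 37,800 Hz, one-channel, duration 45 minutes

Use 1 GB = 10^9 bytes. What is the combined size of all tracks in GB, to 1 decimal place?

Track A: 48,000 × 367 × 1 × 6 = 105,696,000 bytes.
Track B: 8,000 × 795 × 2 × 2 = 25,440,000 bytes.
Track C: 43 minutes 20 seconds = 2,600 s; 352,800 × 2,600 × 3 × 6 = 16,511,040,000 bytes.
Track D: 3 h 25 min 39 s = 12,339 s; 37,800 × 12,339 × 4 × 8 = 14,925,254,400 bytes.
Track E: 45 minutes = 2,700 s; 37,800 × 2,700 × 1 × 1 = 102,060,000 bytes.
Total = 31,669,490,400 bytes = 31.7 GB.

31.7 GB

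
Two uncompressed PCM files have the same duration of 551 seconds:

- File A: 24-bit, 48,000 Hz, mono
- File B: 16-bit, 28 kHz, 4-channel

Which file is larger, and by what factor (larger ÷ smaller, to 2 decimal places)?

File B, by a factor of 1.56

File A: 48,000 × 3 × 1 = 144,000 bytes/s.
File B: 28,000 × 2 × 4 = 224,000 bytes/s.
File B is larger; ratio = 123,424,000 / 79,344,000 = 1.56.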